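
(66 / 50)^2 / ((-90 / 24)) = -1452 / 3125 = -0.46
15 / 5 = 3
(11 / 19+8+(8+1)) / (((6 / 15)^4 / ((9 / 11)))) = 561.83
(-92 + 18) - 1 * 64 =-138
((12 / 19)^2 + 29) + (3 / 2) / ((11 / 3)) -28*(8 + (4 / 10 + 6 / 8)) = -8990027 / 39710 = -226.39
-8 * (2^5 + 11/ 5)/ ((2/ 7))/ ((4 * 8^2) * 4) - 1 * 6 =-8877/ 1280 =-6.94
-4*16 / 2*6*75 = -14400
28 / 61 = 0.46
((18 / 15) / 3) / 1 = 2 / 5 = 0.40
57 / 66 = 19 / 22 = 0.86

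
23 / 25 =0.92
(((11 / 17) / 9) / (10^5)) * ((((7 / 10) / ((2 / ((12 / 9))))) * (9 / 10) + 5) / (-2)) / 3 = -2981 / 4590000000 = -0.00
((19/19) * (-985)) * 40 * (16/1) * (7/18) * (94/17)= -207401600/153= -1355566.01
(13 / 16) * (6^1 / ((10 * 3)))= 13 / 80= 0.16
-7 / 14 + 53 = 105 / 2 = 52.50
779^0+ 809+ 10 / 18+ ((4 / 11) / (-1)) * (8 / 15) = 401129 / 495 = 810.36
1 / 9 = 0.11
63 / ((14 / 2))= 9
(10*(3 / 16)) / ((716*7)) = 15 / 40096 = 0.00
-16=-16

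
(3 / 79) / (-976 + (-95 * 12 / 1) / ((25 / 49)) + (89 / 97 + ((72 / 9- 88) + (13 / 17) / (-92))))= -2275620 / 197121616939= -0.00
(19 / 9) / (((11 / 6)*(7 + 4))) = 38 / 363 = 0.10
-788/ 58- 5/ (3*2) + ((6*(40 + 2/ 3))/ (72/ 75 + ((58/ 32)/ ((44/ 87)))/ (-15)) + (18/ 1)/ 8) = 1440704815/ 4416468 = 326.21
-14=-14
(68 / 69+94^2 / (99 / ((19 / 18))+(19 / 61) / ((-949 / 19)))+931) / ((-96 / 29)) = -211814233943993 / 683274469536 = -310.00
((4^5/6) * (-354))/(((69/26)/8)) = -12566528/69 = -182123.59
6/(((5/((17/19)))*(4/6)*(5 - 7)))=-153/190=-0.81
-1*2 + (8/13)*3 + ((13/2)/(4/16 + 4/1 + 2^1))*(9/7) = 2692/2275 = 1.18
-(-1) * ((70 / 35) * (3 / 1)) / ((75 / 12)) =0.96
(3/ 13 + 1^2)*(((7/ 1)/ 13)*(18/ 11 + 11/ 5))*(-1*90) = -425376/ 1859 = -228.82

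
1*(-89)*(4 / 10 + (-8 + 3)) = 2047 / 5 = 409.40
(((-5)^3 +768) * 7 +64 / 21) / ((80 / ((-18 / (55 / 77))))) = -56751 / 40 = -1418.78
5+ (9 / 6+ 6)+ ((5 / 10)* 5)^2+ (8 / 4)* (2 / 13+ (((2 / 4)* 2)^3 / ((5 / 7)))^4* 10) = 623283 / 6500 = 95.89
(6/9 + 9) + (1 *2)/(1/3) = 47/3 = 15.67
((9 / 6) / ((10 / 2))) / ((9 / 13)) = 13 / 30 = 0.43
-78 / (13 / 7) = -42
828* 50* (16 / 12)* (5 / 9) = 30666.67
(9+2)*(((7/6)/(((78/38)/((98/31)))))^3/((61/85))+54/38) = 5781520709968256/55300123691397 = 104.55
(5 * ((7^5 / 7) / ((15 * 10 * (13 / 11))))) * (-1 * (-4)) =270.88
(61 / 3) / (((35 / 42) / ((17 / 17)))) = 122 / 5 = 24.40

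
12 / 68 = 3 / 17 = 0.18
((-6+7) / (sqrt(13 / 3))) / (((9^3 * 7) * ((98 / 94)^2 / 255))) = 187765 * sqrt(39) / 53093313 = 0.02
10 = 10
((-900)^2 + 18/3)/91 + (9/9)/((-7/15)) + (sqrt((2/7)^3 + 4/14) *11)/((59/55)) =605 *sqrt(742)/2891 + 809811/91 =8904.72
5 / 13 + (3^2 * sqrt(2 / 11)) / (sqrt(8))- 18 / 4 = -107 / 26 + 9 * sqrt(11) / 22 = -2.76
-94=-94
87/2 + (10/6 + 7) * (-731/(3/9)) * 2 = -75937/2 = -37968.50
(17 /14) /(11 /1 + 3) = 17 /196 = 0.09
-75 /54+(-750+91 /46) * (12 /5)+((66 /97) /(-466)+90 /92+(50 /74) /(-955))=-1795.66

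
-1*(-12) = 12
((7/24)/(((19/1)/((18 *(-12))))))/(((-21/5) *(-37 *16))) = -15/11248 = -0.00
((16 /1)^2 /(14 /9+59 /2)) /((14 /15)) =8.83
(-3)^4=81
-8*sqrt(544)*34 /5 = -1088*sqrt(34) /5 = -1268.82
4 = 4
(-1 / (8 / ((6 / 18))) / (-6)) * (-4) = -1 / 36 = -0.03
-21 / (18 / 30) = -35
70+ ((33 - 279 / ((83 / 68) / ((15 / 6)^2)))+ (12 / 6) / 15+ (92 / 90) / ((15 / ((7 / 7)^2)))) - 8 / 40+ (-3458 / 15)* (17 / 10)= -96224038 / 56025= -1717.52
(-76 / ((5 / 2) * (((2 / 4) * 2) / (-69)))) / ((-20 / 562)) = -1473564 / 25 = -58942.56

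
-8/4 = -2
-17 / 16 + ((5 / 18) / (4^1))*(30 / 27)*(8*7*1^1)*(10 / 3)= 51869 / 3888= 13.34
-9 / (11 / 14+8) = -42 / 41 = -1.02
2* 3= 6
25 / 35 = 5 / 7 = 0.71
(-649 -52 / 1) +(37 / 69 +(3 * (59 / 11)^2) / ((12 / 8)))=-5367794 / 8349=-642.93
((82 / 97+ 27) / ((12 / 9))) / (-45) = -2701 / 5820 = -0.46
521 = 521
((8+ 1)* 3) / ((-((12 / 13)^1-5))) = 351 / 53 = 6.62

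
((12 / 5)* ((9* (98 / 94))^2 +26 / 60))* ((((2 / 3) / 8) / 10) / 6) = 5863147 / 19881000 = 0.29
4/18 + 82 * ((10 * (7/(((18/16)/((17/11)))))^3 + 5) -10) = 707099547592/970299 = 728743.97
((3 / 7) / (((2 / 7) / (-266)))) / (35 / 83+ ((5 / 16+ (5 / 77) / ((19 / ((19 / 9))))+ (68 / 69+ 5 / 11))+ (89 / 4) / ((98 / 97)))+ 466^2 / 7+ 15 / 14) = -59119408656 / 4600284409601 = -0.01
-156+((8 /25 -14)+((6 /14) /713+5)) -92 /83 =-1716952676 /10356325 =-165.79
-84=-84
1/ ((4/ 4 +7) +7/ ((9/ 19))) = 9/ 205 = 0.04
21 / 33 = 7 / 11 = 0.64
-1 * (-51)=51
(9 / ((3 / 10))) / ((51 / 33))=330 / 17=19.41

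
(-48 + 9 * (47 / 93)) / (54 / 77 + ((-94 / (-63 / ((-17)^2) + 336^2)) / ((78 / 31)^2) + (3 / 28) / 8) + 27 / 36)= -23529626434458144 / 793078745440769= -29.67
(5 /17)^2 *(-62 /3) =-1550 /867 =-1.79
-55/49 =-1.12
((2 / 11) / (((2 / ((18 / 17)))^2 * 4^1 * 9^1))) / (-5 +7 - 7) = -9 / 31790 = -0.00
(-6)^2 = 36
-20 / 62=-10 / 31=-0.32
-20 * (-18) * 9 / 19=3240 / 19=170.53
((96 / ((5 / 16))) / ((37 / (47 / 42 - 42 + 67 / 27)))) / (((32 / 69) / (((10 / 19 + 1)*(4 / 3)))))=-61961632 / 44289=-1399.03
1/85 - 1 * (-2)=171/85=2.01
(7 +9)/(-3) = -16/3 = -5.33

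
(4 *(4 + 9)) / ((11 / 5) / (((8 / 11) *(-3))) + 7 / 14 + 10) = 6240 / 1139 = 5.48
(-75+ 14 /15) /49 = -1111 /735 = -1.51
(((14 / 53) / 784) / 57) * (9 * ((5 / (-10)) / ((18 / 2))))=-1 / 338352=-0.00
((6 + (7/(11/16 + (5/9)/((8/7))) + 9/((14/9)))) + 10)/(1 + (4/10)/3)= 984855/40222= 24.49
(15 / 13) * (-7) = -105 / 13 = -8.08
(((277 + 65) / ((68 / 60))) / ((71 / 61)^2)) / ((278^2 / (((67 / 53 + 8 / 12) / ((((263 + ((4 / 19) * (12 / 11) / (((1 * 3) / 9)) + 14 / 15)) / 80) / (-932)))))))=-114150445054668000 / 72800627180227051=-1.57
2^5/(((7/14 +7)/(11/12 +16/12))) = 48/5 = 9.60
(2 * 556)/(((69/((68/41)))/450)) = 11342400/943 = 12028.00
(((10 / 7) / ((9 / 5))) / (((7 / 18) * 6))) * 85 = 4250 / 147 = 28.91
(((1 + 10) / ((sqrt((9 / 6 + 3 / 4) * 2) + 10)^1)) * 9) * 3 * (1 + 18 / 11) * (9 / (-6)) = -23490 / 191 + 7047 * sqrt(2) / 382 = -96.90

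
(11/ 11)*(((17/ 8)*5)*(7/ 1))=595/ 8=74.38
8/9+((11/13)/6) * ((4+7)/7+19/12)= 971/728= 1.33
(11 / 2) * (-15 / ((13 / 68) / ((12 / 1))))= -5178.46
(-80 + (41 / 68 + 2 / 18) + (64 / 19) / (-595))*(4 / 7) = -32270099 / 712215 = -45.31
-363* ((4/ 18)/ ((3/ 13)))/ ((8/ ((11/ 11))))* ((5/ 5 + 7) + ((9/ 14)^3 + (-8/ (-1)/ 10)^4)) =-2600359333/ 6860000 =-379.06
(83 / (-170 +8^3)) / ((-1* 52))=-83 / 17784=-0.00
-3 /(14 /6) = -9 /7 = -1.29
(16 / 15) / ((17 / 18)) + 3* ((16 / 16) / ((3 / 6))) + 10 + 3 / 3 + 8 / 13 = 20713 / 1105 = 18.74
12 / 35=0.34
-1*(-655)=655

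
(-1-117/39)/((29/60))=-240/29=-8.28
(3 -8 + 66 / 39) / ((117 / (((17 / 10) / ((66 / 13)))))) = -0.01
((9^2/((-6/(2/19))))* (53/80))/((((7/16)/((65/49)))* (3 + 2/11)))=-204633/228095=-0.90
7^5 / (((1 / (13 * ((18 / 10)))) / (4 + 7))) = 21630609 / 5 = 4326121.80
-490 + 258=-232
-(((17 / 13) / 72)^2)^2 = -83521 / 767544201216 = -0.00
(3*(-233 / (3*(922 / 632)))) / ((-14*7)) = 36814 / 22589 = 1.63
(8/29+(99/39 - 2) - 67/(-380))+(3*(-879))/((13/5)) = -145156781/143260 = -1013.24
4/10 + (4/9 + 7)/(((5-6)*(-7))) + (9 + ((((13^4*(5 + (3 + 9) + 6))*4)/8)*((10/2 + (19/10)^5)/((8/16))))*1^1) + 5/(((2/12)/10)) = 123167482688011/6300000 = 19550394.08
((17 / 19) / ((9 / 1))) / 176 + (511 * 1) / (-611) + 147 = 2687763763 / 18388656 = 146.16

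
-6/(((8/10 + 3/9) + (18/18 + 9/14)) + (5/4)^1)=-2520/1691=-1.49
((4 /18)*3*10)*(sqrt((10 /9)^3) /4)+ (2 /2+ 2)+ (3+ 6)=50*sqrt(10) /81+ 12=13.95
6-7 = -1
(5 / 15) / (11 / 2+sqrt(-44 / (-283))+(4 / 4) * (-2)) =3962 / 41073 - 8 * sqrt(3113) / 41073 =0.09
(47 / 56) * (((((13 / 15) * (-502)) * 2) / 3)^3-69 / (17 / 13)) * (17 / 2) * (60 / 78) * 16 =-273316315296718 / 127575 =-2142397141.26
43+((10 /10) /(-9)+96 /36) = 410 /9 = 45.56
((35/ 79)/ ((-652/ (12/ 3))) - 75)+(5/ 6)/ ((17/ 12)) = -16290000/ 218909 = -74.41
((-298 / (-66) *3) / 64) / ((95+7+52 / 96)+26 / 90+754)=6705 / 27144392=0.00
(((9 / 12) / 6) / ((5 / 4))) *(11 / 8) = 11 / 80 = 0.14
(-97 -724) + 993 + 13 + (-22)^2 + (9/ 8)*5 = 5397/ 8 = 674.62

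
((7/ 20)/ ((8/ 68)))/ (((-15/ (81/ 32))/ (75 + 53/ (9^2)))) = -45577/ 1200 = -37.98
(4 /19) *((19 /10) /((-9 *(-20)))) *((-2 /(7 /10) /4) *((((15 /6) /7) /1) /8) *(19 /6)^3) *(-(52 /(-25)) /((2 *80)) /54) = -89167 /164602368000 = -0.00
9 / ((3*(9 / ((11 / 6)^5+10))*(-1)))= -10.24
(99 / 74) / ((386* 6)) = 33 / 57128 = 0.00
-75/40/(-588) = 5/1568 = 0.00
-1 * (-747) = 747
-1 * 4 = -4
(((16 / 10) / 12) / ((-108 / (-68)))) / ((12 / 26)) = 221 / 1215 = 0.18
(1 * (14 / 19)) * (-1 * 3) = -42 / 19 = -2.21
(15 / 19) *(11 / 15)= 11 / 19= 0.58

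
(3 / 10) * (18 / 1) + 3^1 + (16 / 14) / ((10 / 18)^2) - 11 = 193 / 175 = 1.10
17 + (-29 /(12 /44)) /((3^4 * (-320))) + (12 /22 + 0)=15011189 /855360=17.55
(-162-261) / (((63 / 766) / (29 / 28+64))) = -32779821 / 98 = -334487.97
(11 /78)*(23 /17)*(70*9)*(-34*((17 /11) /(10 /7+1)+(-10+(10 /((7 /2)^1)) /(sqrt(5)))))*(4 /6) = 331660 /13 - 20240*sqrt(5) /13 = 22030.92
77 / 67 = 1.15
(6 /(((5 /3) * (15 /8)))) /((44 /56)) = 672 /275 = 2.44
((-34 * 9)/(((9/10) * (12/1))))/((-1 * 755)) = 17/453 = 0.04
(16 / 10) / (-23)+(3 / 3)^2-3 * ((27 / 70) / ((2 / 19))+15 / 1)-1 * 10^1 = -209501 / 3220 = -65.06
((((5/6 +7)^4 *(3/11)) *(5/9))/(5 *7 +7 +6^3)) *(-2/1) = -24398405/5517072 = -4.42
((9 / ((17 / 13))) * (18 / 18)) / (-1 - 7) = -117 / 136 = -0.86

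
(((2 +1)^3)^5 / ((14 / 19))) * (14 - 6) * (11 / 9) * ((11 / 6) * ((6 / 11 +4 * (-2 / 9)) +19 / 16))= 2357177031 / 8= 294647128.88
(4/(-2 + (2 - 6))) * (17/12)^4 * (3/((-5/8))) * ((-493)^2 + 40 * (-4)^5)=5626225123/2160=2604733.85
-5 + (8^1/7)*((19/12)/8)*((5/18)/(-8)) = -60575/12096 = -5.01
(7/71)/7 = 1/71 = 0.01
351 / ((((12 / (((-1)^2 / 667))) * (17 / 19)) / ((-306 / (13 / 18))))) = -20.77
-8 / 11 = -0.73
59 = 59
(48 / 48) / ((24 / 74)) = 37 / 12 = 3.08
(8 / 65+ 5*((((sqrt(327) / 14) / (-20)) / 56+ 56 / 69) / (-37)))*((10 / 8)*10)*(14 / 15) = 5*sqrt(327) / 49728+ 15568 / 99567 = 0.16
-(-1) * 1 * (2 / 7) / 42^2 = 0.00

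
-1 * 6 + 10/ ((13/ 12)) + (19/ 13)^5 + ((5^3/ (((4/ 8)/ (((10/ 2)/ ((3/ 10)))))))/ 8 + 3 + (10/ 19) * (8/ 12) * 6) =22680639755/ 42327402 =535.84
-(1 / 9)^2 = -0.01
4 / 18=2 / 9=0.22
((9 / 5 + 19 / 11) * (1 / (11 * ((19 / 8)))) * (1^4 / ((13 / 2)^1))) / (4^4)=0.00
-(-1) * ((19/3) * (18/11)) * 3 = 342/11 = 31.09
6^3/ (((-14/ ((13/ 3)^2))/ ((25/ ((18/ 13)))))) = -109850/ 21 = -5230.95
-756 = -756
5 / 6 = 0.83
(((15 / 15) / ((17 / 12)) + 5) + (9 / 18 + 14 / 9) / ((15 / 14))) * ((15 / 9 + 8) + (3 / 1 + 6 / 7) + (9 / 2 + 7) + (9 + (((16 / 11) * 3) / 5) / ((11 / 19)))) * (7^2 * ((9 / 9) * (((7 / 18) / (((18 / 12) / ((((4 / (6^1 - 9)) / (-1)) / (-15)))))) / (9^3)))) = -1548209076596 / 3689462712375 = -0.42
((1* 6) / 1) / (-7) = -6 / 7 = -0.86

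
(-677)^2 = 458329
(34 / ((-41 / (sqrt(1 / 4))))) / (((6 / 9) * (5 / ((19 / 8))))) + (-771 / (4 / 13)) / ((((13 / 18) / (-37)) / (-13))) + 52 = -5473591169 / 3280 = -1668777.80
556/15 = 37.07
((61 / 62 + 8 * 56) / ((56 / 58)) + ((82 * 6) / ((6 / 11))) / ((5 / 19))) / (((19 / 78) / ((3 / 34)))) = 3953188161 / 2803640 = 1410.02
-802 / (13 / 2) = -1604 / 13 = -123.38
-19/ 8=-2.38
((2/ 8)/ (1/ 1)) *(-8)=-2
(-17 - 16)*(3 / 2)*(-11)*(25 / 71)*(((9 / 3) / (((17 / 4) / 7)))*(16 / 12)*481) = 733332600 / 1207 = 607566.36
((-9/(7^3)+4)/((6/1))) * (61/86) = 83143/176988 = 0.47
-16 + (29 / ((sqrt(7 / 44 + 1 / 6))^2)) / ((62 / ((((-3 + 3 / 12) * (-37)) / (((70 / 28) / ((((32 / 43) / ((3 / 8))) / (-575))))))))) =-2669911248 / 164792125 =-16.20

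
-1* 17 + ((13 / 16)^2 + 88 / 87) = -15.33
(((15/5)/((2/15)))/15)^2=9/4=2.25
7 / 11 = 0.64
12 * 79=948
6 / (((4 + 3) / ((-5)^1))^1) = -30 / 7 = -4.29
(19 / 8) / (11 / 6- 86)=-57 / 2020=-0.03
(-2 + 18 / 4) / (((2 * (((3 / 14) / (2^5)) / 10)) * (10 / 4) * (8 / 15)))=1400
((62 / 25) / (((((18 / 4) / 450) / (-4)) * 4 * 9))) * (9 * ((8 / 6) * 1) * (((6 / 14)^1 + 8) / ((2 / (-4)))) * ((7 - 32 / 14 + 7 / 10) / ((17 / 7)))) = 22182112 / 1785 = 12426.95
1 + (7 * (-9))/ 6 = -19/ 2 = -9.50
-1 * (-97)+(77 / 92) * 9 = 9617 / 92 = 104.53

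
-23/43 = -0.53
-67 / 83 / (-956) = 67 / 79348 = 0.00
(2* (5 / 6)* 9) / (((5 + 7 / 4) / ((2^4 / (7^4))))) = 320 / 21609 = 0.01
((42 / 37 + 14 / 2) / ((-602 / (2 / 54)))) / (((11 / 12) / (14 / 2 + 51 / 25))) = -452 / 91575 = -0.00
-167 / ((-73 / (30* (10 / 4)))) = 12525 / 73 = 171.58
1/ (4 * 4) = 1/ 16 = 0.06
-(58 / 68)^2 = -841 / 1156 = -0.73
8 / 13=0.62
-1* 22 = -22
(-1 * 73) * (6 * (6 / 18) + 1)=-219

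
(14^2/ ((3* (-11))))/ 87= -196/ 2871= -0.07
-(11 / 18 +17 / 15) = -157 / 90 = -1.74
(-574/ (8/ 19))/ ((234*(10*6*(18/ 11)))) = -59983/ 1010880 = -0.06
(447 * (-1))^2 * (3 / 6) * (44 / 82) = 2197899 / 41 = 53607.29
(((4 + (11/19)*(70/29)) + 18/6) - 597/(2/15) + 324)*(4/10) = -4567903/2755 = -1658.04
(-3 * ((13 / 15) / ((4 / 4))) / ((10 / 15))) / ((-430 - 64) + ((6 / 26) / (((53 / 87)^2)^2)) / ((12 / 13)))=615457518 / 77671503475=0.01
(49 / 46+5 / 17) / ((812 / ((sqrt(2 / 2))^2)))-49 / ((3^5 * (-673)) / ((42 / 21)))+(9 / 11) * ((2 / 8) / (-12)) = -33748194583 / 2284582264272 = -0.01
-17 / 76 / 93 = -17 / 7068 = -0.00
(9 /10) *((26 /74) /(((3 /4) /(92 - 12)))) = 1248 /37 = 33.73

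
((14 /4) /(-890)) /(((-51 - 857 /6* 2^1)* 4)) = 21 /7191200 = 0.00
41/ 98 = 0.42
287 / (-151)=-287 / 151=-1.90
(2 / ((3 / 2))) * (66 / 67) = 88 / 67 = 1.31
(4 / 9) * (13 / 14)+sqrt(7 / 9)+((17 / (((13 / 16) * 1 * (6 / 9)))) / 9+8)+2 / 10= sqrt(7) / 3+49549 / 4095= 12.98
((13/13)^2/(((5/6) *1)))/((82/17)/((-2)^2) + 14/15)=612/1091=0.56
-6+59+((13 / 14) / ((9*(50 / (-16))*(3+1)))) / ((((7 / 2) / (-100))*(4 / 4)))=23477 / 441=53.24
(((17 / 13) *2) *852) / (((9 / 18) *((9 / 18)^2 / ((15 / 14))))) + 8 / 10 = 8690764 / 455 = 19100.58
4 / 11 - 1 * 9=-95 / 11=-8.64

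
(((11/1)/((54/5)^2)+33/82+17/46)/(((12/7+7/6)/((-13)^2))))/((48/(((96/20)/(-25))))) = -2818110659/13863514500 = -0.20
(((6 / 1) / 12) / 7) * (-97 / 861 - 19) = -8228 / 6027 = -1.37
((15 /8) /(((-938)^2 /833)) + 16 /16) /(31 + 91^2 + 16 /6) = 431709 /3583155712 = 0.00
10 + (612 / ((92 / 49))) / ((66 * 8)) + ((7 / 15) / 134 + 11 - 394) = -1514927857 / 4068240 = -372.38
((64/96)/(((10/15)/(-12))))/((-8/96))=144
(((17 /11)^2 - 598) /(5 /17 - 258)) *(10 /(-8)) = -6125865 /2120404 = -2.89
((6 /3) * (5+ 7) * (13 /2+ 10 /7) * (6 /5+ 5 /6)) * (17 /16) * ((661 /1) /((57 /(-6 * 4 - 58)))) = -1039838269 /2660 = -390916.64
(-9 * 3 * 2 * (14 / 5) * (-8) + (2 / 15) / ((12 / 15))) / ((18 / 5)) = 36293 / 108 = 336.05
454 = 454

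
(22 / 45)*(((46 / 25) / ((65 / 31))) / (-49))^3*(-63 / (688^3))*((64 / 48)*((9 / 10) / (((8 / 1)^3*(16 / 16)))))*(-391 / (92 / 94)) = -0.00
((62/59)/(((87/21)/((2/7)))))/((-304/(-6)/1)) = 93/65018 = 0.00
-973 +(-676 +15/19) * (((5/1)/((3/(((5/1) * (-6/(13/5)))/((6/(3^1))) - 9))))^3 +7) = 420142758870/41743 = 10064987.16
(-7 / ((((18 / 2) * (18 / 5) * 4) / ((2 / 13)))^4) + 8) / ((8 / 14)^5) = 131.30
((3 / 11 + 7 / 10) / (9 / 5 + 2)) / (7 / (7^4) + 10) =36701 / 1434158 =0.03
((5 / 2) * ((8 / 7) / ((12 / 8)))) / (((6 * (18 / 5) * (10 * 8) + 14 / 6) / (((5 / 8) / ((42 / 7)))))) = 0.00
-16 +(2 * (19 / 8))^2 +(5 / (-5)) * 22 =-247 / 16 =-15.44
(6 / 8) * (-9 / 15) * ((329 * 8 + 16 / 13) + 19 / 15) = -1541181 / 1300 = -1185.52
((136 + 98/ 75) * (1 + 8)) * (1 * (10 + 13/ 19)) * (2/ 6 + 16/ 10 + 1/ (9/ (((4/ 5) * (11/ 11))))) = 10012366/ 375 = 26699.64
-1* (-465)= 465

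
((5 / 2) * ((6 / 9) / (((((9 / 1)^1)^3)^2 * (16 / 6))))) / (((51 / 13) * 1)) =0.00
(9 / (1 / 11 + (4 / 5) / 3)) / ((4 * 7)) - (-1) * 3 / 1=6441 / 1652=3.90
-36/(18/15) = -30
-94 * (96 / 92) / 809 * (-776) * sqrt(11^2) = 19257216 / 18607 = 1034.94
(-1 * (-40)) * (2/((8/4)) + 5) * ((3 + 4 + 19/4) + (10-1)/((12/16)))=5700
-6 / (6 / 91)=-91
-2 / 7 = -0.29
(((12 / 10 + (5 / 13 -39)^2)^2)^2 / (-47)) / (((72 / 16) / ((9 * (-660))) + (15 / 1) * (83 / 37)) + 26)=-24700903309438714973566098048 / 13961286453705007625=-1769242640.45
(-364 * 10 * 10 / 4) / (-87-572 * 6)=9100 / 3519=2.59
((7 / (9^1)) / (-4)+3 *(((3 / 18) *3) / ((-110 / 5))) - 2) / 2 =-112 / 99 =-1.13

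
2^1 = 2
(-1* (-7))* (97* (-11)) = -7469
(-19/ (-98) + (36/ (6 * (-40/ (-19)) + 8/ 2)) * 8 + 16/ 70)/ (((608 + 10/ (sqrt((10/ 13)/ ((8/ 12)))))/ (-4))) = -626245776/ 5364876965 + 686673 * sqrt(195)/ 5364876965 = -0.11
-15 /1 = -15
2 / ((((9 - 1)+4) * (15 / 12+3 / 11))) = 22 / 201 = 0.11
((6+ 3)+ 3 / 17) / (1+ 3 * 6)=156 / 323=0.48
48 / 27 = 1.78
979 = 979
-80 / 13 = -6.15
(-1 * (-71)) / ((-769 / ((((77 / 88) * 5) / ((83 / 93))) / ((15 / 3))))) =-46221 / 510616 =-0.09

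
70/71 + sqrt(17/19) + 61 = sqrt(323)/19 + 4401/71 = 62.93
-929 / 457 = -2.03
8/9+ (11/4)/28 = 995/1008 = 0.99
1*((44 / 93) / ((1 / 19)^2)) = 15884 / 93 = 170.80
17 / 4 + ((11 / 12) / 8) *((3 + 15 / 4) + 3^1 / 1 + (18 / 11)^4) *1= 1054365 / 170368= 6.19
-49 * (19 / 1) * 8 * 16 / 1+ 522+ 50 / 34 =-2016957 / 17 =-118644.53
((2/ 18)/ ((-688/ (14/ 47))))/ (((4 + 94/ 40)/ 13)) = -455/ 4620006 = -0.00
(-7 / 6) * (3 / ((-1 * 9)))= 7 / 18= 0.39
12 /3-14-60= -70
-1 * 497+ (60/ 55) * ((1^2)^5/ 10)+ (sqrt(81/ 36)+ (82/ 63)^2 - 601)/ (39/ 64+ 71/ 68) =-337117232359/ 392712705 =-858.43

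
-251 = -251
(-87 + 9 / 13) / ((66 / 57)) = -969 / 13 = -74.54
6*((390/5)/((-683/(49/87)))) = -7644/19807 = -0.39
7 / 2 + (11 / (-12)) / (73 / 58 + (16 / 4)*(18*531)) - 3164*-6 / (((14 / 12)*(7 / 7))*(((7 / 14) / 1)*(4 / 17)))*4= 3680553736471 / 6652587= 553251.50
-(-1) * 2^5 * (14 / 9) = 49.78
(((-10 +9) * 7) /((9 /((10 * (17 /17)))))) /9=-70 /81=-0.86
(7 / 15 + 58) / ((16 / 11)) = 9647 / 240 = 40.20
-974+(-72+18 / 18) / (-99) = -96355 / 99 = -973.28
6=6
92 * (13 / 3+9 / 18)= 1334 / 3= 444.67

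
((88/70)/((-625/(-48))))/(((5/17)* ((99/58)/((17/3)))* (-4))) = -268192/984375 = -0.27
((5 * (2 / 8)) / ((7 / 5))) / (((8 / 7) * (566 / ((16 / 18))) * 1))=25 / 20376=0.00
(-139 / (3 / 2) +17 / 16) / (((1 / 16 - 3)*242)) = 4397 / 34122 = 0.13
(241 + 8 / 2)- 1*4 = 241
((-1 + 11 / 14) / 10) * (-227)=681 / 140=4.86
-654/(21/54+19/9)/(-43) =1308/215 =6.08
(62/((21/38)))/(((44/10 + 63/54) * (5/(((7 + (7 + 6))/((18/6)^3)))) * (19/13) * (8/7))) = 8060/4509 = 1.79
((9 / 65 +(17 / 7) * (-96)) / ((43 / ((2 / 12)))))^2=1248844921 / 1531156900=0.82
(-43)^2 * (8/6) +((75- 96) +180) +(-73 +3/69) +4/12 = 176068/69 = 2551.71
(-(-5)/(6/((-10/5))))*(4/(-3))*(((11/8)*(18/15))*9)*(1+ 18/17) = 1155/17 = 67.94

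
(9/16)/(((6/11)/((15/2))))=495/64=7.73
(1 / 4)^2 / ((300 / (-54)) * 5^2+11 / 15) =-45 / 99472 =-0.00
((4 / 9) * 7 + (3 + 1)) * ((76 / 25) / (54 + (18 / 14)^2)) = 238336 / 613575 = 0.39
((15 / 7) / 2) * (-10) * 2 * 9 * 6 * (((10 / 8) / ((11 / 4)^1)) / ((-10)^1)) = 4050 / 77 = 52.60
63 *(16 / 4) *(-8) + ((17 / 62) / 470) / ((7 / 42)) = -29373069 / 14570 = -2016.00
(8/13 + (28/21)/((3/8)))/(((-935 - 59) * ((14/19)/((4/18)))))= -4636/3663387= -0.00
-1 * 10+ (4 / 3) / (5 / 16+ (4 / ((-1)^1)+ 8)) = -2006 / 207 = -9.69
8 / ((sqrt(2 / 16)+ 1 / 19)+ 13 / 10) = 781280 / 123073 -144400 * sqrt(2) / 123073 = 4.69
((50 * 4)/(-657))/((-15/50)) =2000/1971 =1.01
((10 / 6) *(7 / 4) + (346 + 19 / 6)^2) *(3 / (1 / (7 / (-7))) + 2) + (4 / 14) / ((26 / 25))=-199704965 / 1638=-121920.00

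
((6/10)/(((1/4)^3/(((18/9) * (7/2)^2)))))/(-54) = -784/45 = -17.42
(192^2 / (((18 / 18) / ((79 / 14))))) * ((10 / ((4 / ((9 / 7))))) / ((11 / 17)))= 1033337.59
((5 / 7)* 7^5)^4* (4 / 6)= 41541163212001250 / 3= 13847054404000416.67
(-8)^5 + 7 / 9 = -294905 / 9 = -32767.22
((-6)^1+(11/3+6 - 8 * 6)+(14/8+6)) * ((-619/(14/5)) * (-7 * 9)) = -4076115/8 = -509514.38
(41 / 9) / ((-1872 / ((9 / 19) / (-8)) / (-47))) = -1927 / 284544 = -0.01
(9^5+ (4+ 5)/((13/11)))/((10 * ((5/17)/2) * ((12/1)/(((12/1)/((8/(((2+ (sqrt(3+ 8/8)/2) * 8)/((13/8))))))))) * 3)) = 8701008/845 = 10297.05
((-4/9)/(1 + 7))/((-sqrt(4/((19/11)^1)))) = 0.04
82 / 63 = 1.30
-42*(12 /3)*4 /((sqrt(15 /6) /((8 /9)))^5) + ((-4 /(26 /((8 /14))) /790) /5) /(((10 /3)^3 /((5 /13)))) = -29360128*sqrt(10) /2460375 - 27 /116821250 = -37.74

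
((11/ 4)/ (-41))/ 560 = -11/ 91840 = -0.00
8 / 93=0.09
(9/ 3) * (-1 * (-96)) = 288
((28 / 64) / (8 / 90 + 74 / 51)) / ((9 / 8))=595 / 2356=0.25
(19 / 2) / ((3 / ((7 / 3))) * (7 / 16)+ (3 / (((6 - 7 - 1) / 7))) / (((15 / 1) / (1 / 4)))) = 760 / 31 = 24.52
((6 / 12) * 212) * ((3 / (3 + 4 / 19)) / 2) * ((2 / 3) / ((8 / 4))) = 1007 / 61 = 16.51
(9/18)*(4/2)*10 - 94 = -84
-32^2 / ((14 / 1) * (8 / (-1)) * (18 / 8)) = 256 / 63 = 4.06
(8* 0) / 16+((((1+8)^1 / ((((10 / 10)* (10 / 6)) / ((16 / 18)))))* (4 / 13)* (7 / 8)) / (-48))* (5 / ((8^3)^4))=-7 / 3573412790272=-0.00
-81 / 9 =-9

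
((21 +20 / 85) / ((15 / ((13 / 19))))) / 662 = 0.00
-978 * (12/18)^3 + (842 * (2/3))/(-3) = -4292/9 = -476.89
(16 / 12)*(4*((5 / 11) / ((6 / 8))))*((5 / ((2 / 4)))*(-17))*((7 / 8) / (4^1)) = -11900 / 99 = -120.20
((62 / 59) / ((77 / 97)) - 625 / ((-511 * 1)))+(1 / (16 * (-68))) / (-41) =37678345015 / 14793752512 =2.55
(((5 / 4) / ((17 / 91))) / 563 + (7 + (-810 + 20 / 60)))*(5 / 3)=-460932535 / 344556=-1337.76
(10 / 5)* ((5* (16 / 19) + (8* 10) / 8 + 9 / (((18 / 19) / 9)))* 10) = 37890 / 19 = 1994.21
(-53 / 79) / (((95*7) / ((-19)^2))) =-1007 / 2765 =-0.36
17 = 17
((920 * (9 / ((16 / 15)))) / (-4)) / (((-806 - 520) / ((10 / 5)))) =5175 / 1768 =2.93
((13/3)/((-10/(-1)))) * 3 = 13/10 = 1.30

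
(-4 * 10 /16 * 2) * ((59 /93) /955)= -59 /17763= -0.00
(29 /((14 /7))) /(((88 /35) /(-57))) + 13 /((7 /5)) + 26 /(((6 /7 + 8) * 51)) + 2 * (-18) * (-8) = -31.38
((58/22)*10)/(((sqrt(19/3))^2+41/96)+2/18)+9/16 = 1532241/348304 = 4.40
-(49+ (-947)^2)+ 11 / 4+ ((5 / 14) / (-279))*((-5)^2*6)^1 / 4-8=-583858007 / 651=-896863.30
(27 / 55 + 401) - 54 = 19112 / 55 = 347.49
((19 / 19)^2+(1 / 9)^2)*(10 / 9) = 820 / 729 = 1.12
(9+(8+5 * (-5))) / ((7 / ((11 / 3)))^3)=-10648 / 9261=-1.15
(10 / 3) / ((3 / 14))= 140 / 9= 15.56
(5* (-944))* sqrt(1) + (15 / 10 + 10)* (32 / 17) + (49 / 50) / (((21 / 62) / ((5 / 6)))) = -7184791 / 1530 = -4695.94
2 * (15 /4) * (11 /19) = 165 /38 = 4.34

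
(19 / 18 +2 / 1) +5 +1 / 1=163 / 18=9.06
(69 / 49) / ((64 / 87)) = 6003 / 3136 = 1.91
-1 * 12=-12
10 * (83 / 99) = 8.38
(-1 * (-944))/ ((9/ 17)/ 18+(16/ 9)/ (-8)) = -4896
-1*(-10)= 10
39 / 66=13 / 22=0.59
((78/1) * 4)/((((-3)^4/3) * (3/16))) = 1664/27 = 61.63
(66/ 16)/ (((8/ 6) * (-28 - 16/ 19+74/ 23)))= -3933/ 32576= -0.12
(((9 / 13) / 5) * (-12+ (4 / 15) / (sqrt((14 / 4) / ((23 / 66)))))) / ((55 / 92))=-9936 / 3575+ 368 * sqrt(5313) / 1376375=-2.76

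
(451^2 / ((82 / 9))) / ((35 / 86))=1919907 / 35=54854.49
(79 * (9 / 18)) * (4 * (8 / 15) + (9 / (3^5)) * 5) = 24727 / 270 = 91.58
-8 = -8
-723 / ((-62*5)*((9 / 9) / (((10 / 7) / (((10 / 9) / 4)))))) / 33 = 4338 / 11935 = 0.36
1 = 1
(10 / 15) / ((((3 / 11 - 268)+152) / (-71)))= 1562 / 3819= 0.41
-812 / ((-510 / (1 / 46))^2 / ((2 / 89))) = -203 / 6122884050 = -0.00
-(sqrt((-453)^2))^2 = -205209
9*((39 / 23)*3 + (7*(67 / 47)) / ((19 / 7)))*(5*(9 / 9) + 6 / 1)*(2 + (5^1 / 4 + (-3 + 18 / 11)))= 67226265 / 41078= 1636.55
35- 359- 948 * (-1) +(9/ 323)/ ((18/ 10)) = 201557/ 323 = 624.02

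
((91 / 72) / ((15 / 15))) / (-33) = -91 / 2376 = -0.04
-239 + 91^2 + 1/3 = 24127/3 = 8042.33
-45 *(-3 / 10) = 27 / 2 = 13.50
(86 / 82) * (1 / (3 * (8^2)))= 43 / 7872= 0.01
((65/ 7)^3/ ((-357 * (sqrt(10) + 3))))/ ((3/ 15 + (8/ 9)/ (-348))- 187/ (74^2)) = 5887559047500/ 142893908731- 1962519682500 * sqrt(10)/ 142893908731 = -2.23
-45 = -45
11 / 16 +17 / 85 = 71 / 80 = 0.89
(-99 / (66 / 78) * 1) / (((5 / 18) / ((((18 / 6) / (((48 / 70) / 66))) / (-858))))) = 567 / 4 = 141.75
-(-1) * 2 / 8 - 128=-511 / 4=-127.75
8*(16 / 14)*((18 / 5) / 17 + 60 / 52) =96576 / 7735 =12.49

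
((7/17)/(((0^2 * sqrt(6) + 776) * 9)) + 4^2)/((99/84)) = 13297585/979506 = 13.58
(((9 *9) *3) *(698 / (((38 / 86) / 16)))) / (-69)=-38898144 / 437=-89011.77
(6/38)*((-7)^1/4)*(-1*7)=147/76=1.93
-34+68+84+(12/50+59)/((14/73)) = 149413/350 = 426.89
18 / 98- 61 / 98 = -0.44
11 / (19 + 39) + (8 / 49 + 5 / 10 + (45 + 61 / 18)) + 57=2717453 / 25578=106.24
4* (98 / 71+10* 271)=770032 / 71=10845.52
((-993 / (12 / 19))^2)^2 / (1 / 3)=4692968440240323 / 256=18331907969688.76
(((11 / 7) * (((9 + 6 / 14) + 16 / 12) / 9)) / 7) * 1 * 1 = 2486 / 9261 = 0.27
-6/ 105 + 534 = 18688/ 35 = 533.94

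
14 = 14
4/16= 0.25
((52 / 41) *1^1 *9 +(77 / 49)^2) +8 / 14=29041 / 2009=14.46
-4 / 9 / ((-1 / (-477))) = -212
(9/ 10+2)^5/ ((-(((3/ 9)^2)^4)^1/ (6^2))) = -1211162837301/ 25000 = -48446513.49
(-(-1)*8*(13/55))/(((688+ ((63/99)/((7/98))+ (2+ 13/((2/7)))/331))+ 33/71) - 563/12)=29329248/10091246525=0.00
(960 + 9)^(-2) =1 / 938961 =0.00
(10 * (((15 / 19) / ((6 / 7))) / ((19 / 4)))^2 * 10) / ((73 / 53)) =25970000 / 9513433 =2.73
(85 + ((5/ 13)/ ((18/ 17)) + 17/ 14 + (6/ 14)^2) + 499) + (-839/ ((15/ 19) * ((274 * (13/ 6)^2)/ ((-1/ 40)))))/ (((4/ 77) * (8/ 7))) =19150244244077/ 32673513600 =586.11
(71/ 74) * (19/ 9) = 1349/ 666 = 2.03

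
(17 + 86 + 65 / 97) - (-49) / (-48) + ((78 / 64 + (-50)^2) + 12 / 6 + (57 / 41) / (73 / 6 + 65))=460641682373 / 176769696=2605.89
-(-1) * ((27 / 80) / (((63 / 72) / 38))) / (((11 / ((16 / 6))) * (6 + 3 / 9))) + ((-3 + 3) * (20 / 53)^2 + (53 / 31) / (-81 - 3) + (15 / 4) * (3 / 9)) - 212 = -15053089 / 71610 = -210.21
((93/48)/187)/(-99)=-0.00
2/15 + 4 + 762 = 766.13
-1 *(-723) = 723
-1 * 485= -485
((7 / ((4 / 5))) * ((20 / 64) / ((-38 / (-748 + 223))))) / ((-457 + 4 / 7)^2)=0.00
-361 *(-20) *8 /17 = 57760 /17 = 3397.65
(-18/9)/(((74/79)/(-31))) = 2449/37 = 66.19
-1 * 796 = -796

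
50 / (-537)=-50 / 537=-0.09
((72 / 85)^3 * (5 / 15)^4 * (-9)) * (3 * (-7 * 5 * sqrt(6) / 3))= 5.79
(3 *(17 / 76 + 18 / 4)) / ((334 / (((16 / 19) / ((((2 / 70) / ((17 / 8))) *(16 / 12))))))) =1922445 / 964592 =1.99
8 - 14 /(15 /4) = 64 /15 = 4.27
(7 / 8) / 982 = 7 / 7856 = 0.00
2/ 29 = 0.07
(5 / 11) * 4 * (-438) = -8760 / 11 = -796.36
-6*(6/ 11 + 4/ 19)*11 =-948/ 19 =-49.89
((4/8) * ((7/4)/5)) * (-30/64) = -21/256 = -0.08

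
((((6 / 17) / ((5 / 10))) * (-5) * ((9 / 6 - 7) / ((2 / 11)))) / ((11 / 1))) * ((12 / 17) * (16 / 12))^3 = 675840 / 83521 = 8.09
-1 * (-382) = 382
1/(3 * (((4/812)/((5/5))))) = 203/3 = 67.67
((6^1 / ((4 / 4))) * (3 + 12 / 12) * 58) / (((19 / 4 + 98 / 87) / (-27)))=-13079232 / 2045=-6395.71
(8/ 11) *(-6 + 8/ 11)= -464/ 121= -3.83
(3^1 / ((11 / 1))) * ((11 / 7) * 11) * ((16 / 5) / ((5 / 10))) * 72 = 76032 / 35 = 2172.34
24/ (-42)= -4/ 7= -0.57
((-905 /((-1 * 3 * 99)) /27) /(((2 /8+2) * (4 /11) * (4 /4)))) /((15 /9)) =181 /2187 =0.08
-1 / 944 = -0.00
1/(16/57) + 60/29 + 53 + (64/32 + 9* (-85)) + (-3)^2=-322651/464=-695.37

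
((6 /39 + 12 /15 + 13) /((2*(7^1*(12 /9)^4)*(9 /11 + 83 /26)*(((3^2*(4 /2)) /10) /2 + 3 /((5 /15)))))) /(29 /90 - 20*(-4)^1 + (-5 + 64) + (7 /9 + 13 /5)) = 0.00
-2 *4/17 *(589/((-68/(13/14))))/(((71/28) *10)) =15314/102595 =0.15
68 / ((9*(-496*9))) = -17 / 10044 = -0.00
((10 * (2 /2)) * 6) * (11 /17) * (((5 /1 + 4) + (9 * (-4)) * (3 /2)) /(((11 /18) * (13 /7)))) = -340200 /221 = -1539.37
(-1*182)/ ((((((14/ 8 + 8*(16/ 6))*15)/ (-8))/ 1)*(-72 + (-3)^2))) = -832/ 12465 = -0.07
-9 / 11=-0.82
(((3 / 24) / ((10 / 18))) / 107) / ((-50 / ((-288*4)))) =648 / 13375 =0.05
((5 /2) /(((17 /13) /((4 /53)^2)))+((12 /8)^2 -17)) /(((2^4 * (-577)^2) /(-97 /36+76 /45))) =169859269 /61049696782080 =0.00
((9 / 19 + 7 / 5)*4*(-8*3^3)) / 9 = -17088 / 95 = -179.87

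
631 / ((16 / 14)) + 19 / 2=4493 / 8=561.62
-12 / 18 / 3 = -2 / 9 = -0.22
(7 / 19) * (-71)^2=35287 / 19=1857.21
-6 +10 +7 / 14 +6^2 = 81 / 2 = 40.50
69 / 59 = 1.17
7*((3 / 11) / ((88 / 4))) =21 / 242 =0.09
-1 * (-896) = 896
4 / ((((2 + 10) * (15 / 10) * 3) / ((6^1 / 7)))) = 4 / 63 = 0.06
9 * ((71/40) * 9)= 5751/40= 143.78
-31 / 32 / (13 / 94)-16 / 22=-17691 / 2288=-7.73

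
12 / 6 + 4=6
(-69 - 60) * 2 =-258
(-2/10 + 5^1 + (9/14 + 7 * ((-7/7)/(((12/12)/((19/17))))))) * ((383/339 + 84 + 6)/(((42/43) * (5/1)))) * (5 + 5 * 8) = -3763354367/1882580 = -1999.04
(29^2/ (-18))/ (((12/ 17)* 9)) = -14297/ 1944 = -7.35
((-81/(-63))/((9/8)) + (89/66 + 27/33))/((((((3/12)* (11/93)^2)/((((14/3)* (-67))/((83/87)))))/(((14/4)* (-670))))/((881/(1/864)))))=5559359162042286720/10043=553555627008093.87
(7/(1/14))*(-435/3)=-14210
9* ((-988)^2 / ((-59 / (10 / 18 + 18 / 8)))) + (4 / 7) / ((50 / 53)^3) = -5391661591257 / 12906250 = -417755.86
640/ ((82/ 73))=23360/ 41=569.76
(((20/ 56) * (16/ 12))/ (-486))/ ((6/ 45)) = -25/ 3402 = -0.01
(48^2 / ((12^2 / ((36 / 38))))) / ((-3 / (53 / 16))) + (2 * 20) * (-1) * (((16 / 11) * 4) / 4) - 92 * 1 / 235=-3698858 / 49115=-75.31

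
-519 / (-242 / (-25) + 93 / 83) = -1076925 / 22411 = -48.05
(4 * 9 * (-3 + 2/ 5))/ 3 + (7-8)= -161/ 5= -32.20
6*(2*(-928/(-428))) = 2784/107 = 26.02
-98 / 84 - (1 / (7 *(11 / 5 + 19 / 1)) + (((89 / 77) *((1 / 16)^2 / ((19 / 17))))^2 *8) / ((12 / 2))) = -2180923977175 / 1858593701888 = -1.17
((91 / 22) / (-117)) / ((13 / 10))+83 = 106786 / 1287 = 82.97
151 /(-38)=-151 /38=-3.97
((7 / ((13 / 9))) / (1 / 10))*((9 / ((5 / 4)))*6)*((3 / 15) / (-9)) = -3024 / 65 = -46.52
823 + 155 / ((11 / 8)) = 10293 / 11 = 935.73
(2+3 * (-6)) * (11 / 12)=-44 / 3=-14.67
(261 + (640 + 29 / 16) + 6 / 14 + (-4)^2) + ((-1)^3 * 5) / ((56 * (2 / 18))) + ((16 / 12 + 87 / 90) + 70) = 79259 / 80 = 990.74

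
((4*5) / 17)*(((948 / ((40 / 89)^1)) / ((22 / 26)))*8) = 4387344 / 187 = 23461.73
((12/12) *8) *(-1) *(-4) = 32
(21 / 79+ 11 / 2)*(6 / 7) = 2733 / 553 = 4.94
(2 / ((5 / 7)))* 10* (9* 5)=1260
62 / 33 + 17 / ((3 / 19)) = 1205 / 11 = 109.55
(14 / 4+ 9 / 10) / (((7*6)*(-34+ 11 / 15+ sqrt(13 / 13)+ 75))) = 0.00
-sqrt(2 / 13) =-sqrt(26) / 13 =-0.39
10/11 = 0.91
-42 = -42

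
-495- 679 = -1174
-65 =-65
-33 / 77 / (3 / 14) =-2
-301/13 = -23.15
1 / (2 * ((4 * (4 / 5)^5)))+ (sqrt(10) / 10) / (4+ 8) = 0.41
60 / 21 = 20 / 7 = 2.86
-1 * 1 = -1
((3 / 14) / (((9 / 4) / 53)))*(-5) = -530 / 21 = -25.24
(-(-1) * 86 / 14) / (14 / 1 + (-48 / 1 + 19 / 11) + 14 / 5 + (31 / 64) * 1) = -3520 / 16611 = -0.21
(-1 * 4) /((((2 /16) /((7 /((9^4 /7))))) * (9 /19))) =-29792 /59049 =-0.50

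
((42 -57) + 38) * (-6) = -138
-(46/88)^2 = -529/1936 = -0.27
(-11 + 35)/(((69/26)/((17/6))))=25.62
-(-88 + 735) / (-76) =647 / 76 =8.51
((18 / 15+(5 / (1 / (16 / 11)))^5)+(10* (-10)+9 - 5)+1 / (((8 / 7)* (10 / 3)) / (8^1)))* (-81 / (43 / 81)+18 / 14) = -13504144169322 / 4406941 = -3064289.76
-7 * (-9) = 63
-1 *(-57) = 57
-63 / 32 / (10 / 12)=-189 / 80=-2.36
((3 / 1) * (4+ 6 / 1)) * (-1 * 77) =-2310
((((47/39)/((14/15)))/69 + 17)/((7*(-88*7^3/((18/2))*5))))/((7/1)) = -641163/30955804880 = -0.00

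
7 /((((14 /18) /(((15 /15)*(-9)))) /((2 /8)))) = -81 /4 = -20.25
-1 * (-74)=74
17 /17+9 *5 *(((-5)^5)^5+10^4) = -13411045074462440624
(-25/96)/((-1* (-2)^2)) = 25/384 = 0.07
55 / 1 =55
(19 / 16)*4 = 19 / 4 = 4.75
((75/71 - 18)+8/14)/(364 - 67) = -0.06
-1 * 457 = -457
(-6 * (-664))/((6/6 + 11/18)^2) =1290816/841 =1534.86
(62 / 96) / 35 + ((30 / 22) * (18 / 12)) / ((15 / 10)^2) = 17141 / 18480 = 0.93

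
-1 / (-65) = 1 / 65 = 0.02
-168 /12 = -14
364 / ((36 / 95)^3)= 78021125 / 11664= 6689.05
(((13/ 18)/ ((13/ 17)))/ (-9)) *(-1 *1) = 17/ 162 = 0.10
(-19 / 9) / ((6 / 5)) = -95 / 54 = -1.76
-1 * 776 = -776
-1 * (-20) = 20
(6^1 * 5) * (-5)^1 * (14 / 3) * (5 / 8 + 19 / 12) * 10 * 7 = -108208.33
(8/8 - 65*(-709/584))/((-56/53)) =-353351/4672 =-75.63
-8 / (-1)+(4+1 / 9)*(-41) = -1445 / 9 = -160.56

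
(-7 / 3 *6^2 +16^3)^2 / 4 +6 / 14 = 28168255 / 7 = 4024036.43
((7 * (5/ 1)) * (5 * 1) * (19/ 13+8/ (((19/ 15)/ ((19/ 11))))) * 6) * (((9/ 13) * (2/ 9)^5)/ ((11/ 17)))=336817600/ 44721963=7.53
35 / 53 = 0.66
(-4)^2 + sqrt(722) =16 + 19*sqrt(2) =42.87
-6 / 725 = -0.01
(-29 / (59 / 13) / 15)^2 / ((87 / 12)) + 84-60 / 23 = 1466648092 / 18014175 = 81.42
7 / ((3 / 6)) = 14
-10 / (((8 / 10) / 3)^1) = -37.50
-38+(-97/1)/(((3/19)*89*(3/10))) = -48868/801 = -61.01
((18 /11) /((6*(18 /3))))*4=2 /11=0.18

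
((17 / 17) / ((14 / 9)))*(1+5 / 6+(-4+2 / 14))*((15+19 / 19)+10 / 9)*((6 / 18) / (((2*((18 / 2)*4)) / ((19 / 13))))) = -17765 / 117936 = -0.15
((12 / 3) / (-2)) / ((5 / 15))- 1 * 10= -16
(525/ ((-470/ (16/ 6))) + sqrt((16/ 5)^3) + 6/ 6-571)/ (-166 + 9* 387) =-26930/ 155899 + 64* sqrt(5)/ 82925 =-0.17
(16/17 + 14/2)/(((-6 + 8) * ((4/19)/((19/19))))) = 2565/136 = 18.86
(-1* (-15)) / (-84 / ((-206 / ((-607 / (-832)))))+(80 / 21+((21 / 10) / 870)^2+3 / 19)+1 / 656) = 5526556062300000 / 1571915477410073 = 3.52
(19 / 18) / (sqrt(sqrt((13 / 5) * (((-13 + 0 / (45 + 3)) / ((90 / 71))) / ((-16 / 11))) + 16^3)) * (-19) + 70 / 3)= -0.01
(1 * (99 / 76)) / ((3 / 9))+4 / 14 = 2231 / 532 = 4.19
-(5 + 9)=-14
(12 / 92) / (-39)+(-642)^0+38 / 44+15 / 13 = 19827 / 6578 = 3.01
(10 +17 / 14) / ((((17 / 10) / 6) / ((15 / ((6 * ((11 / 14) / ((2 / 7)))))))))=47100 / 1309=35.98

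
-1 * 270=-270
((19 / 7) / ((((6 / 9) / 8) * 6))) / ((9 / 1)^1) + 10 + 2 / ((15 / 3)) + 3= 4411 / 315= 14.00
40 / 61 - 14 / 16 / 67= 21013 / 32696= 0.64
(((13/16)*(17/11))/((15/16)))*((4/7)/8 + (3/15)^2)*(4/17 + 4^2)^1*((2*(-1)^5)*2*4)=-373152/9625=-38.77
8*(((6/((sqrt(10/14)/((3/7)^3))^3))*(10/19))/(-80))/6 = -19683*sqrt(35)/2738280475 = -0.00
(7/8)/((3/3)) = 7/8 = 0.88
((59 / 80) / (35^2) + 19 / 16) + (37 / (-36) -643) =-283492297 / 441000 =-642.84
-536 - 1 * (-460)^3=97335464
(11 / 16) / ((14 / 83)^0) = 11 / 16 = 0.69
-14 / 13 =-1.08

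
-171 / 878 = -0.19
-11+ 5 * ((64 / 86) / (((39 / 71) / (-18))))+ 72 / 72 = -73750 / 559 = -131.93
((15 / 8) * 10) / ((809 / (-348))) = -6525 / 809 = -8.07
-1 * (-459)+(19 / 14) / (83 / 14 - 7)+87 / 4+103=34949 / 60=582.48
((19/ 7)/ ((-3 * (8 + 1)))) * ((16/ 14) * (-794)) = 120688/ 1323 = 91.22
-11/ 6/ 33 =-1/ 18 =-0.06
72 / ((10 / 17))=612 / 5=122.40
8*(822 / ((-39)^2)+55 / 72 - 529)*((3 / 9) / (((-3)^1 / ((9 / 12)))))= 6421001 / 18252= 351.80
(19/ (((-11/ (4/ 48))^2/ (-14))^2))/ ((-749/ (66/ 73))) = -133/ 8982525024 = -0.00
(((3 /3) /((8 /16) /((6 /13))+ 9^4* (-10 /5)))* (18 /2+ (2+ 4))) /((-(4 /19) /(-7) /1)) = -855 /22493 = -0.04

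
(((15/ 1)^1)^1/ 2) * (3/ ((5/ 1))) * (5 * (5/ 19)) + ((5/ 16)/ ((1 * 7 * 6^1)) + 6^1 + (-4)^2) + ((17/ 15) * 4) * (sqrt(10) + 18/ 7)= 68 * sqrt(10)/ 15 + 361021/ 9120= 53.92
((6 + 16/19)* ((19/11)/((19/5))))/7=650/1463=0.44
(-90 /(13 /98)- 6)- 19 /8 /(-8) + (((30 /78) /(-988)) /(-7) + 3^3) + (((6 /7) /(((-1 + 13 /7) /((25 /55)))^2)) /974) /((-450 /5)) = -1504078776633541 /2288739765312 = -657.16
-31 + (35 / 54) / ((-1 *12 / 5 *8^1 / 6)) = -26959 / 864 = -31.20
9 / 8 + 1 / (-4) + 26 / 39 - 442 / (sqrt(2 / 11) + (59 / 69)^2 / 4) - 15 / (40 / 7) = 3860053276703 / 7104682812 - 160301879712 * sqrt(22) / 592056901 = -726.64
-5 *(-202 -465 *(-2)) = -3640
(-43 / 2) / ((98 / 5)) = -215 / 196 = -1.10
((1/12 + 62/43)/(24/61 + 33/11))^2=2304672049/11408803344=0.20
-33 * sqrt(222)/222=-11 * sqrt(222)/74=-2.21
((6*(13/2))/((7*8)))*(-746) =-14547/28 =-519.54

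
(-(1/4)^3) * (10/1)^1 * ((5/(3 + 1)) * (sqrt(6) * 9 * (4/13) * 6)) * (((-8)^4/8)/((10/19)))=-41040 * sqrt(6)/13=-7732.85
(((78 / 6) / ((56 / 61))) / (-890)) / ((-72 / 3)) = 0.00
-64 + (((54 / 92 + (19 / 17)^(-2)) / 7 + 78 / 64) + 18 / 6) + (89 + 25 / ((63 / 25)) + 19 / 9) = 693803687 / 16738848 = 41.45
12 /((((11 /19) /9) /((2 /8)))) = 513 /11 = 46.64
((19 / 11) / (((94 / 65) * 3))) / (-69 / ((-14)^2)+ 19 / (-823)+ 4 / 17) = -338666146 / 118947741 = -2.85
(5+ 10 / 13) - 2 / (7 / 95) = -1945 / 91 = -21.37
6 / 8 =3 / 4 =0.75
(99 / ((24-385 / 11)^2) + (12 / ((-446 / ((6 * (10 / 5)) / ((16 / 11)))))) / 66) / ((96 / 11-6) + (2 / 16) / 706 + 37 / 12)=33866820 / 241517251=0.14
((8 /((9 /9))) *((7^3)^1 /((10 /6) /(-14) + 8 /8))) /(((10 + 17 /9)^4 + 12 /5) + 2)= 3780710640 /24255066839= 0.16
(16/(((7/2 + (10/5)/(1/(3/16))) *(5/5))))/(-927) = -128/28737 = -0.00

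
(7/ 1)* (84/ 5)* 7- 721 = 511/ 5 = 102.20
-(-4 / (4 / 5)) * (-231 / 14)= -165 / 2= -82.50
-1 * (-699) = 699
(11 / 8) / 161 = 11 / 1288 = 0.01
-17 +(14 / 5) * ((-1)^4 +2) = -43 / 5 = -8.60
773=773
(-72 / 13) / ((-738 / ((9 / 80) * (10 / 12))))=3 / 4264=0.00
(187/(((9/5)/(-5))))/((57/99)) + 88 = -46409/57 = -814.19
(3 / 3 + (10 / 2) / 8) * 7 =11.38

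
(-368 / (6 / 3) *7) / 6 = -644 / 3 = -214.67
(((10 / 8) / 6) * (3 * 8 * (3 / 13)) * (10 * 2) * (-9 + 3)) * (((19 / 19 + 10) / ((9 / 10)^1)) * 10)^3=-266200000000 / 1053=-252801519.47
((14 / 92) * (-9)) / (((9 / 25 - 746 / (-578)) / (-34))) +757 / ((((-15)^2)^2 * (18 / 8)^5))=23131771719391439 / 819974269226250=28.21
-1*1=-1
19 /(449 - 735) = -19 /286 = -0.07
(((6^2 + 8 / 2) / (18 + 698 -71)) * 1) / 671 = 8 / 86559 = 0.00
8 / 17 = 0.47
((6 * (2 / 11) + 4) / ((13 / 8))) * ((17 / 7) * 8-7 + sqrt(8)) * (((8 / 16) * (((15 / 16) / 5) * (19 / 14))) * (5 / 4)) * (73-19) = 7695 * sqrt(2) / 143 + 669465 / 2002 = 410.50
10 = 10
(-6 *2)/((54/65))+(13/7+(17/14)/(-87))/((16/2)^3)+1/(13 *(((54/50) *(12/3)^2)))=-1053323575/72963072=-14.44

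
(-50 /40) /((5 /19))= -19 /4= -4.75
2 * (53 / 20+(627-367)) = 5253 / 10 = 525.30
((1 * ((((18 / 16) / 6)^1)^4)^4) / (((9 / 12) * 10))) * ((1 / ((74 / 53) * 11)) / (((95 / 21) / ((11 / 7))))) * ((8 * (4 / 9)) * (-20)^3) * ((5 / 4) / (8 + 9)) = -6337433925 / 430580153173638381568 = -0.00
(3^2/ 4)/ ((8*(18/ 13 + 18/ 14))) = 91/ 864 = 0.11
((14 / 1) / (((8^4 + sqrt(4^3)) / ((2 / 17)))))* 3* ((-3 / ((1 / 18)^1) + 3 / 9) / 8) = -0.01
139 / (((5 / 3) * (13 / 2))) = 834 / 65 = 12.83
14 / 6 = 7 / 3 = 2.33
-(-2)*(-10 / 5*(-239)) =956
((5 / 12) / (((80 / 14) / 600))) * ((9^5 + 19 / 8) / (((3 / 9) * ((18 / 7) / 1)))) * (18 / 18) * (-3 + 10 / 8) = -4050924325 / 768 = -5274641.05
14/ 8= 7/ 4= 1.75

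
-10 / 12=-5 / 6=-0.83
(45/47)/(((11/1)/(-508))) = -22860/517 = -44.22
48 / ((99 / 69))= 368 / 11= 33.45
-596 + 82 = -514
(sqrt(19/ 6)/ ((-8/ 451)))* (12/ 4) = -451* sqrt(114)/ 16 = -300.96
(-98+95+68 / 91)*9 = -1845 / 91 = -20.27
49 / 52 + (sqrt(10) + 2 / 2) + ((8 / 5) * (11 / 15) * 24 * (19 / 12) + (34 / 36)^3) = sqrt(10) + 89787743 / 1895400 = 50.53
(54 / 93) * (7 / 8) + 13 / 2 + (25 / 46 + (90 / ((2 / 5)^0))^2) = 23122737 / 2852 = 8107.55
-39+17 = -22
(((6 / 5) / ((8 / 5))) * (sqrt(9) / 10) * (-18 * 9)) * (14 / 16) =-31.89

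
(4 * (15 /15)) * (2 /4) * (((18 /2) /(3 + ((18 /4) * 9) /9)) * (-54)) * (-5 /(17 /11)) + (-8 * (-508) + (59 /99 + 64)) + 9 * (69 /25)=192397618 /42075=4572.73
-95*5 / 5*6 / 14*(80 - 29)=-14535 / 7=-2076.43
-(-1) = 1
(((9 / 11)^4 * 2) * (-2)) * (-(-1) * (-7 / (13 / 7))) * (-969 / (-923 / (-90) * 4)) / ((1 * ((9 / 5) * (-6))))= 2596023675 / 175677359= 14.78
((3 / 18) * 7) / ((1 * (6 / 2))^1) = 7 / 18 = 0.39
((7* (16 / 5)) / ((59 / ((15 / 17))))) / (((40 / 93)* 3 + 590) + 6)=868 / 1547629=0.00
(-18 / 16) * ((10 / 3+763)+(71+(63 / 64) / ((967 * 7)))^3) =-765188525321092788321 / 1896309982232576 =-403514.47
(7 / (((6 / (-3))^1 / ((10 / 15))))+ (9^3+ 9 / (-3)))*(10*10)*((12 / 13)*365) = 24382000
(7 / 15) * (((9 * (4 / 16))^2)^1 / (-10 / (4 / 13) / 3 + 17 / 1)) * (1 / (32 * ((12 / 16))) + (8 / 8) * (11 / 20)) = 13419 / 59200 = 0.23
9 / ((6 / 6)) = 9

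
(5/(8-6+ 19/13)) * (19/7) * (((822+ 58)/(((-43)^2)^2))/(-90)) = -21736/1938460167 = -0.00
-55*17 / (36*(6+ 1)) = -935 / 252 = -3.71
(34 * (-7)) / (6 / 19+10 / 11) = -24871 / 128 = -194.30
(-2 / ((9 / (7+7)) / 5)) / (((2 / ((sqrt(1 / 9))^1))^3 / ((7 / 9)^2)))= -1715 / 39366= -0.04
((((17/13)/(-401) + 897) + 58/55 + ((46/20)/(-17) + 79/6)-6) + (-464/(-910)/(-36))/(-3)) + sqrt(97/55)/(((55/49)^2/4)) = 909.30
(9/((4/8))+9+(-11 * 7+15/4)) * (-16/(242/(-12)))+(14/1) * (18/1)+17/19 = 497045/2299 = 216.20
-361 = -361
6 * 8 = 48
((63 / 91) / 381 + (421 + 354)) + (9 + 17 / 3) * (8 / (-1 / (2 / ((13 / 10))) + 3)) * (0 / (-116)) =1279528 / 1651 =775.00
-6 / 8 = -3 / 4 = -0.75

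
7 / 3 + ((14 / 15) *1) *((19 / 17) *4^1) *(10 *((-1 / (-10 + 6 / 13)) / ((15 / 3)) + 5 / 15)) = 405923 / 23715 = 17.12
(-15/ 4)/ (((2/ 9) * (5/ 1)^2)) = -27/ 40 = -0.68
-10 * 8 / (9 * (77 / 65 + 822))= -5200 / 481563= -0.01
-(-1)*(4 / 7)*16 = 64 / 7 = 9.14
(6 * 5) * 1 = 30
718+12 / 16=2875 / 4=718.75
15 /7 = 2.14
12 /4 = 3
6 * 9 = 54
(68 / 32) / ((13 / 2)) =17 / 52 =0.33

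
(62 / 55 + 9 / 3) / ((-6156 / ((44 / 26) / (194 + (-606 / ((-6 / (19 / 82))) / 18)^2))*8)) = -381587 / 526512986675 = -0.00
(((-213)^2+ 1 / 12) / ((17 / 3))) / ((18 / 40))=2722145 / 153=17791.80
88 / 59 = 1.49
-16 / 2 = -8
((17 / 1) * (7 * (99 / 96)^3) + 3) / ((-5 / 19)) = -83121333 / 163840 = -507.33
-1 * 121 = -121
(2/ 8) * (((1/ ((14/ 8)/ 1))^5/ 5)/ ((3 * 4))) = 64/ 252105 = 0.00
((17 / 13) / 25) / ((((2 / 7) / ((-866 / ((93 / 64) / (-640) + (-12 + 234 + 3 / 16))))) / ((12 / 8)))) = -30150656 / 28168855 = -1.07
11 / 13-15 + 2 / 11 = -13.97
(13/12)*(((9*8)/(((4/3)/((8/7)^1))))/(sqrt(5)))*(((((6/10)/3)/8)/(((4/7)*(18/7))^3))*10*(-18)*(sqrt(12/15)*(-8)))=218491/720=303.46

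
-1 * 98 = -98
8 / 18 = 4 / 9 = 0.44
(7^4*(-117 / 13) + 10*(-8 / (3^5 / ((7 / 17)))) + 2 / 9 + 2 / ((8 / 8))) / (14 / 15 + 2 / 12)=-892581590 / 45441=-19642.65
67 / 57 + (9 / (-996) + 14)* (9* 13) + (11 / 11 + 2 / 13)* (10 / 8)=201675781 / 123006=1639.56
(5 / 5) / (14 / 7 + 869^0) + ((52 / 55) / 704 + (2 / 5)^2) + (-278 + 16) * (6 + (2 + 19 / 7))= -2806.65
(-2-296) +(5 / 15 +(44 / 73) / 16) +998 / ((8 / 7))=575.62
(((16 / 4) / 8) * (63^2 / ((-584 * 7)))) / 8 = -567 / 9344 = -0.06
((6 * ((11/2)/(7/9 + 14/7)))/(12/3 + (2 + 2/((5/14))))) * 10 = 297/29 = 10.24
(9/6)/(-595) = -3/1190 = -0.00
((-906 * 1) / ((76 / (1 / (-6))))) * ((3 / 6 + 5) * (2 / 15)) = 1.46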